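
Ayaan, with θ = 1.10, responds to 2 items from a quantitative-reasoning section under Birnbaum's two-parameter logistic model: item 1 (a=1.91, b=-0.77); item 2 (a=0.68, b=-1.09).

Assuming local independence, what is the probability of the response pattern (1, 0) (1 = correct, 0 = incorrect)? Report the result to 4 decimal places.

0.1790

P(θ) = 1 / (1 + exp(−a(θ − b)))
P_1 = 1/(1+e^{-3.5717}) = 0.9727
P_2 = 1/(1+e^{-1.4892}) = 0.8160
L = P_1 × (1−P_2) = 0.9727 × 0.1840 = 0.17901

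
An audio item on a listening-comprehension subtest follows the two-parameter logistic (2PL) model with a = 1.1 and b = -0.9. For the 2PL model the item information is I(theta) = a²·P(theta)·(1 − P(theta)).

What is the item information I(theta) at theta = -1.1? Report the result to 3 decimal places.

P = 1/(1+e^{0.2200}) = 0.4452
P(1−P) = 0.4452 × 0.5548 = 0.2470
I = a² × P(1−P) = 1.1² × 0.2470 = 0.29887

0.299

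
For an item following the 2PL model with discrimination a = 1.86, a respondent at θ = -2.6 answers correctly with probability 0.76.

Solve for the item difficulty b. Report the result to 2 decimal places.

-3.22

P(θ) = 1 / (1 + exp(−a(θ − b)))
logit(0.76) = ln(0.76/0.24) = 1.1527
b = θ − logit/(a) = -2.6 − 1.1527/1.8600 = -3.2197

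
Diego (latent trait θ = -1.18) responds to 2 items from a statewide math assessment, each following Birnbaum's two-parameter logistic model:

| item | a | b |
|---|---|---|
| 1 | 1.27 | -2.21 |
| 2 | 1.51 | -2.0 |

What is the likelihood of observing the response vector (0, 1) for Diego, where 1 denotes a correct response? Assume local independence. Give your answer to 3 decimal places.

P(θ) = 1 / (1 + exp(−a(θ − b)))
P_1 = 1/(1+e^{-1.3081}) = 0.7872
P_2 = 1/(1+e^{-1.2382}) = 0.7753
L = (1−P_1) × P_2 = 0.2128 × 0.7753 = 0.16498

0.165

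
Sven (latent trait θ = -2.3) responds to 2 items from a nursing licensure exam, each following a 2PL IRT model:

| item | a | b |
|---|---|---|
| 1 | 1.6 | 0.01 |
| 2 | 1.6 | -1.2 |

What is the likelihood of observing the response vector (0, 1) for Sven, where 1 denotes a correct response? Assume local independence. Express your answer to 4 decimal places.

P(θ) = 1 / (1 + exp(−a(θ − b)))
P_1 = 1/(1+e^{3.6960}) = 0.0242
P_2 = 1/(1+e^{1.7600}) = 0.1468
L = (1−P_1) × P_2 = 0.9758 × 0.1468 = 0.14323

0.1432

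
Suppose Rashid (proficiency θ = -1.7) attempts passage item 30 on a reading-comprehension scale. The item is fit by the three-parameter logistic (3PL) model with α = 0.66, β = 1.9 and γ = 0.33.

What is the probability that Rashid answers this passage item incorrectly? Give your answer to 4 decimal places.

0.6130

P(θ) = γ + (1 − γ) · 1 / (1 + exp(−α(θ − β)))
Exponent: 0.66 × (-1.7 − 1.9) = -2.3760
1/(1 + e^{2.3760}) = 0.0850
P = 0.33 + 0.67 × 0.0850 = 0.3870
P(incorrect) = 1 − 0.3870 = 0.6130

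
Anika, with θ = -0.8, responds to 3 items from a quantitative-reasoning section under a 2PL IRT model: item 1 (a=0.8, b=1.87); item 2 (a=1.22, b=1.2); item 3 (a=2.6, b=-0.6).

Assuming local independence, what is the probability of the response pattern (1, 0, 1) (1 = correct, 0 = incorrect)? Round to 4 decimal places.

P(θ) = 1 / (1 + exp(−a(θ − b)))
P_1 = 1/(1+e^{2.1360}) = 0.1056
P_2 = 1/(1+e^{2.4400}) = 0.0802
P_3 = 1/(1+e^{0.5200}) = 0.3729
L = P_1 × (1−P_2) × P_3 = 0.1056 × 0.9198 × 0.3729 = 0.03623

0.0362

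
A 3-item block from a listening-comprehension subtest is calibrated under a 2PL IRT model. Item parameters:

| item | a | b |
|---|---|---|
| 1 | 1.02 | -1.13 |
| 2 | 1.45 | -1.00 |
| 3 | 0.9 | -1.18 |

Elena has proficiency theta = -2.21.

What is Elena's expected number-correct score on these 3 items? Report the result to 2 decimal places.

P(theta) = 1 / (1 + exp(−a(theta − b)))
P_1 = 1/(1+e^{1.1016}) = 0.2494
P_2 = 1/(1+e^{1.7545}) = 0.1475
P_3 = 1/(1+e^{0.9270}) = 0.2835
E[score] = 0.2494 + 0.1475 + 0.2835 = 0.6805

0.68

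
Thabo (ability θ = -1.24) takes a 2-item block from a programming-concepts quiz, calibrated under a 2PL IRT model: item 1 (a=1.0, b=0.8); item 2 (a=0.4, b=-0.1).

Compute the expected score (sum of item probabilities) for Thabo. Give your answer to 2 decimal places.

P(θ) = 1 / (1 + exp(−a(θ − b)))
P_1 = 1/(1+e^{2.0400}) = 0.1151
P_2 = 1/(1+e^{0.4560}) = 0.3879
E[score] = 0.1151 + 0.3879 = 0.5030

0.50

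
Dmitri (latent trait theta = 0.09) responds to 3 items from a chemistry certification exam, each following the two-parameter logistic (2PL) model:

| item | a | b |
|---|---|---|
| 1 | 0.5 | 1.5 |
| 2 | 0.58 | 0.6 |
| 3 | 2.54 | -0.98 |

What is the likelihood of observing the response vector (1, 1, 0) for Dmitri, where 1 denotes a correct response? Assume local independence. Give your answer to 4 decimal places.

0.0087

P(theta) = 1 / (1 + exp(−a(theta − b)))
P_1 = 1/(1+e^{0.7050}) = 0.3307
P_2 = 1/(1+e^{0.2958}) = 0.4266
P_3 = 1/(1+e^{-2.7178}) = 0.9381
L = P_1 × P_2 × (1−P_3) = 0.3307 × 0.4266 × 0.0619 = 0.00874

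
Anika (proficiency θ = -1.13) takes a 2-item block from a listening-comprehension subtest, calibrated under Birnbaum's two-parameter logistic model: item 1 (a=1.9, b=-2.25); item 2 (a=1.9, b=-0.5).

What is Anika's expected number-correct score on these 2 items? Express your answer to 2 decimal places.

1.13

P(θ) = 1 / (1 + exp(−a(θ − b)))
P_1 = 1/(1+e^{-2.1280}) = 0.8936
P_2 = 1/(1+e^{1.1970}) = 0.2320
E[score] = 0.8936 + 0.2320 = 1.1256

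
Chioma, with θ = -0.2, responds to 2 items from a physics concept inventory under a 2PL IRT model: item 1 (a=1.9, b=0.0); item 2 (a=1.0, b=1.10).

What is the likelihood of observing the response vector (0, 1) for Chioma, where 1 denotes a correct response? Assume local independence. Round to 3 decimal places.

P(θ) = 1 / (1 + exp(−a(θ − b)))
P_1 = 1/(1+e^{0.3800}) = 0.4061
P_2 = 1/(1+e^{1.3000}) = 0.2142
L = (1−P_1) × P_2 = 0.5939 × 0.2142 = 0.12719

0.127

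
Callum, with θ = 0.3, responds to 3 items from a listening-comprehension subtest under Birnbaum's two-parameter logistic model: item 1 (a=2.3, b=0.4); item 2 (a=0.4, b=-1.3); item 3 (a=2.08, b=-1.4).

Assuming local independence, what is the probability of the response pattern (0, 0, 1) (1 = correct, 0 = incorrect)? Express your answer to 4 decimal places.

0.1869

P(θ) = 1 / (1 + exp(−a(θ − b)))
P_1 = 1/(1+e^{0.2300}) = 0.4428
P_2 = 1/(1+e^{-0.6400}) = 0.6548
P_3 = 1/(1+e^{-3.5360}) = 0.9717
L = (1−P_1) × (1−P_2) × P_3 = 0.5572 × 0.3452 × 0.9717 = 0.18694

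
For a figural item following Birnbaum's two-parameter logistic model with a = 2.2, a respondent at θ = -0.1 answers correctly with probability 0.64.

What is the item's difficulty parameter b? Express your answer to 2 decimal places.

-0.36

P(θ) = 1 / (1 + exp(−a(θ − b)))
logit(0.64) = ln(0.64/0.36) = 0.5754
b = θ − logit/(a) = -0.1 − 0.5754/2.2000 = -0.3615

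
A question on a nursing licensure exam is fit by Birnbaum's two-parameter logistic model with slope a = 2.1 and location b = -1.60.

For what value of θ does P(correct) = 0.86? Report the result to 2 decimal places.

-0.74

P(θ) = 1 / (1 + exp(−a(θ − b)))
logit = ln(0.8600/0.1400) = 1.8153
θ = b + logit/(a) = -1.60 + 1.8153/2.1000 = -0.7356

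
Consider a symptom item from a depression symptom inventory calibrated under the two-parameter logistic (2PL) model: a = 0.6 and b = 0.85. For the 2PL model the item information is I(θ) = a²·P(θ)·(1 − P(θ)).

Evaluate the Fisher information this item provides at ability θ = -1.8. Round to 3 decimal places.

0.051

P = 1/(1+e^{1.5900}) = 0.1694
P(1−P) = 0.1694 × 0.8306 = 0.1407
I = a² × P(1−P) = 0.6² × 0.1407 = 0.05065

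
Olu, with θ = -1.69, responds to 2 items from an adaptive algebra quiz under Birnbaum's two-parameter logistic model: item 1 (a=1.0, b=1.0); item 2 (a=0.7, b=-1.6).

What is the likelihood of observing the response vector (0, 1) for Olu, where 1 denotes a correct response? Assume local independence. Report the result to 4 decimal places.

P(θ) = 1 / (1 + exp(−a(θ − b)))
P_1 = 1/(1+e^{2.6900}) = 0.0636
P_2 = 1/(1+e^{0.0630}) = 0.4843
L = (1−P_1) × P_2 = 0.9364 × 0.4843 = 0.45347

0.4535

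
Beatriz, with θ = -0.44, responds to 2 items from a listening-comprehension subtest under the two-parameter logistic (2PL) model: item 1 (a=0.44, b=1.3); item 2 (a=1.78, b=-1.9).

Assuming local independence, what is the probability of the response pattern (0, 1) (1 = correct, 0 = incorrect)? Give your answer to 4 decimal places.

P(θ) = 1 / (1 + exp(−a(θ − b)))
P_1 = 1/(1+e^{0.7656}) = 0.3174
P_2 = 1/(1+e^{-2.5988}) = 0.9308
L = (1−P_1) × P_2 = 0.6826 × 0.9308 = 0.63532

0.6353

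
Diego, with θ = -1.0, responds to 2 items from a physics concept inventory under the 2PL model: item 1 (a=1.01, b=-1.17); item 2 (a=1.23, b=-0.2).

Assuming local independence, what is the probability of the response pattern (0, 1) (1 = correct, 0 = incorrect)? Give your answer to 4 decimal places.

P(θ) = 1 / (1 + exp(−a(θ − b)))
P_1 = 1/(1+e^{-0.1717}) = 0.5428
P_2 = 1/(1+e^{0.9840}) = 0.2721
L = (1−P_1) × P_2 = 0.4572 × 0.2721 = 0.12440

0.1244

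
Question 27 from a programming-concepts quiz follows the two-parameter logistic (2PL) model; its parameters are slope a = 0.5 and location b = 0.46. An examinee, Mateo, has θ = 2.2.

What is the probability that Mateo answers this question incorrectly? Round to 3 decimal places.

0.295

P(θ) = 1 / (1 + exp(−a(θ − b)))
Exponent: 0.5 × (2.2 − 0.46) = 0.8700
1/(1 + e^{-0.8700}) = 0.7047
P(incorrect) = 1 − 0.7047 = 0.2953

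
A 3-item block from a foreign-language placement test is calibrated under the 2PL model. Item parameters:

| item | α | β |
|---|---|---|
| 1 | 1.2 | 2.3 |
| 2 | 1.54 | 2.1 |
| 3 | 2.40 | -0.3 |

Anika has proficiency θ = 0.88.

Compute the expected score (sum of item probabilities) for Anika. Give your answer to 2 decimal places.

P(θ) = 1 / (1 + exp(−α(θ − β)))
P_1 = 1/(1+e^{1.7040}) = 0.1539
P_2 = 1/(1+e^{1.8788}) = 0.1325
P_3 = 1/(1+e^{-2.8320}) = 0.9444
E[score] = 0.1539 + 0.1325 + 0.9444 = 1.2309

1.23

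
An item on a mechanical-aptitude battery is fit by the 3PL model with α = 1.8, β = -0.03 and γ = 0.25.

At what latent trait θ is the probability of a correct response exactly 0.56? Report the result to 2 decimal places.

-0.22

P(θ) = γ + (1 − γ) · 1 / (1 + exp(−α(θ − β)))
Remove guessing floor: (0.56 − 0.25)/(1 − 0.25) = 0.4133
logit = ln(0.4133/0.5867) = -0.3502
θ = β + logit/(α) = -0.03 + (-0.3502)/1.8000 = -0.2246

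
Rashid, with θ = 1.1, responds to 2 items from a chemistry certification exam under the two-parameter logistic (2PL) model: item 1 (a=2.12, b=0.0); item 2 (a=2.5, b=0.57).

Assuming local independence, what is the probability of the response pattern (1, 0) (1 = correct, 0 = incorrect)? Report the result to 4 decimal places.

P(θ) = 1 / (1 + exp(−a(θ − b)))
P_1 = 1/(1+e^{-2.3320}) = 0.9115
P_2 = 1/(1+e^{-1.3250}) = 0.7900
L = P_1 × (1−P_2) = 0.9115 × 0.2100 = 0.19140

0.1914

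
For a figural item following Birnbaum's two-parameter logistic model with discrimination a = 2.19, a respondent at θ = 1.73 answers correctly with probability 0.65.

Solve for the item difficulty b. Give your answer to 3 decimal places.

P(θ) = 1 / (1 + exp(−a(θ − b)))
logit(0.65) = ln(0.65/0.35) = 0.6190
b = θ − logit/(a) = 1.73 − 0.6190/2.1900 = 1.4473

1.447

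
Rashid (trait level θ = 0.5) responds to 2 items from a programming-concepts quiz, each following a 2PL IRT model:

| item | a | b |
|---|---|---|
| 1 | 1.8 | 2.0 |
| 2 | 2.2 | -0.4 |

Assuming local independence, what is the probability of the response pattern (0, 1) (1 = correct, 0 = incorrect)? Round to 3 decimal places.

0.823

P(θ) = 1 / (1 + exp(−a(θ − b)))
P_1 = 1/(1+e^{2.7000}) = 0.0630
P_2 = 1/(1+e^{-1.9800}) = 0.8787
L = (1−P_1) × P_2 = 0.9370 × 0.8787 = 0.82335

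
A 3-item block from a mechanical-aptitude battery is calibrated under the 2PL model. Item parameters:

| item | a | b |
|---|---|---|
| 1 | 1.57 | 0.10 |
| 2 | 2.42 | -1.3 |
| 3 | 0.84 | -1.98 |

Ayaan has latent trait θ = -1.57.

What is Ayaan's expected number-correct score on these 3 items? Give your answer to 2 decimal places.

P(θ) = 1 / (1 + exp(−a(θ − b)))
P_1 = 1/(1+e^{2.6219}) = 0.0677
P_2 = 1/(1+e^{0.6534}) = 0.3422
P_3 = 1/(1+e^{-0.3444}) = 0.5853
E[score] = 0.0677 + 0.3422 + 0.5853 = 0.9952

1.00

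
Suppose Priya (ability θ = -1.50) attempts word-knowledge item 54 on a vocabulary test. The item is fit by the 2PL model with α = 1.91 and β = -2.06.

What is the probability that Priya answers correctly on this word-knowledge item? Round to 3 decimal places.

0.745

P(θ) = 1 / (1 + exp(−α(θ − β)))
Exponent: 1.91 × (-1.50 − (-2.06)) = 1.0696
1/(1 + e^{-1.0696}) = 0.7445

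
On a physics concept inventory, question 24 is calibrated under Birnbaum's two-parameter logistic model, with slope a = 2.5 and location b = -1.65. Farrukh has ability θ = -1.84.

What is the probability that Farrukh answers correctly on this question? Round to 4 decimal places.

0.3834

P(θ) = 1 / (1 + exp(−a(θ − b)))
Exponent: 2.5 × (-1.84 − (-1.65)) = -0.4750
1/(1 + e^{0.4750}) = 0.3834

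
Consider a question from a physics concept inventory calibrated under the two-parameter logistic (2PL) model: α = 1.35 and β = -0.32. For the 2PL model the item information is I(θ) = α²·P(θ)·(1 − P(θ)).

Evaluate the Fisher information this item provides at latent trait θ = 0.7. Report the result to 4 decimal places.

0.2932

P = 1/(1+e^{-1.3770}) = 0.7985
P(1−P) = 0.7985 × 0.2015 = 0.1609
I = α² × P(1−P) = 1.35² × 0.1609 = 0.29323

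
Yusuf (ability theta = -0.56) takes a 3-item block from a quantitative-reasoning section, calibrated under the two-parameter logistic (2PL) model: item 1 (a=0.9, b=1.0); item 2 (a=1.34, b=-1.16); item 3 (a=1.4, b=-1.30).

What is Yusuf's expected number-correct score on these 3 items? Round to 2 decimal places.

P(theta) = 1 / (1 + exp(−a(theta − b)))
P_1 = 1/(1+e^{1.4040}) = 0.1972
P_2 = 1/(1+e^{-0.8040}) = 0.6908
P_3 = 1/(1+e^{-1.0360}) = 0.7381
E[score] = 0.1972 + 0.6908 + 0.7381 = 1.6261

1.63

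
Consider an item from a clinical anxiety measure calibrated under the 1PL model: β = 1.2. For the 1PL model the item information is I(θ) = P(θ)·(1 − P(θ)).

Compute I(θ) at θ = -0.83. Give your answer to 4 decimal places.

P = 1/(1+e^{2.0300}) = 0.1161
P(1−P) = 0.1161 × 0.8839 = 0.1026
I = P(1−P) = 0.10261

0.1026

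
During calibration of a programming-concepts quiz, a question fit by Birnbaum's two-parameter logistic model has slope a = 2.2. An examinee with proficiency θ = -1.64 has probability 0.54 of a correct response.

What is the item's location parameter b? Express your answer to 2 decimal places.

P(θ) = 1 / (1 + exp(−a(θ − b)))
logit(0.54) = ln(0.54/0.46) = 0.1603
b = θ − logit/(a) = -1.64 − 0.1603/2.2000 = -1.7129

-1.71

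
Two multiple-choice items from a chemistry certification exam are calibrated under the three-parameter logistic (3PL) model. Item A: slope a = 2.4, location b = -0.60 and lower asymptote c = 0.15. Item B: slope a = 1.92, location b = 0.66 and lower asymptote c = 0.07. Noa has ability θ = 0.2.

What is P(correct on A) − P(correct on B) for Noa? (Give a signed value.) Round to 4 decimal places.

P(θ) = c + (1 − c) · 1 / (1 + exp(−a(θ − b)))
P_A = 0.8913
P_B = 0.3420
P_A − P_B = 0.5493

0.5493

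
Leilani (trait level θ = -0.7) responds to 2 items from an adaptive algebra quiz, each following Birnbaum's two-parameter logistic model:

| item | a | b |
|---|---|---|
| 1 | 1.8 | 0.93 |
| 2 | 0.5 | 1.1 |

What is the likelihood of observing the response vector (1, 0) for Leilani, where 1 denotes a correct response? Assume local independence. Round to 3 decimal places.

P(θ) = 1 / (1 + exp(−a(θ − b)))
P_1 = 1/(1+e^{2.9340}) = 0.0505
P_2 = 1/(1+e^{0.9000}) = 0.2891
L = P_1 × (1−P_2) = 0.0505 × 0.7109 = 0.03590

0.036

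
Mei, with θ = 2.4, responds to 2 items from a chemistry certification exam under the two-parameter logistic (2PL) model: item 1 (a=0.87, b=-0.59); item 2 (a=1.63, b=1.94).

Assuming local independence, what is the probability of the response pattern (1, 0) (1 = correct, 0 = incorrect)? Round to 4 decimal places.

0.2987

P(θ) = 1 / (1 + exp(−a(θ − b)))
P_1 = 1/(1+e^{-2.6013}) = 0.9309
P_2 = 1/(1+e^{-0.7498}) = 0.6791
L = P_1 × (1−P_2) = 0.9309 × 0.3209 = 0.29871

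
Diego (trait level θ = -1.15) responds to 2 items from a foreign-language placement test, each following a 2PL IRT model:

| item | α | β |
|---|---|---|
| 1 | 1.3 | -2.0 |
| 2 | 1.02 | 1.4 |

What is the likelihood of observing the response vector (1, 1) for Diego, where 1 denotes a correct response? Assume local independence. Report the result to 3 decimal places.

P(θ) = 1 / (1 + exp(−α(θ − β)))
P_1 = 1/(1+e^{-1.1050}) = 0.7512
P_2 = 1/(1+e^{2.6010}) = 0.0691
L = P_1 × P_2 = 0.7512 × 0.0691 = 0.05189

0.052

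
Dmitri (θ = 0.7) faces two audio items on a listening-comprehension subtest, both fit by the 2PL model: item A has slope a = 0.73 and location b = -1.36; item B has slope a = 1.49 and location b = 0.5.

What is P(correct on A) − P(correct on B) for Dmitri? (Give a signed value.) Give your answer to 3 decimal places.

0.244

P(θ) = 1 / (1 + exp(−a(θ − b)))
P_A = 0.8181
P_B = 0.5740
P_A − P_B = 0.2442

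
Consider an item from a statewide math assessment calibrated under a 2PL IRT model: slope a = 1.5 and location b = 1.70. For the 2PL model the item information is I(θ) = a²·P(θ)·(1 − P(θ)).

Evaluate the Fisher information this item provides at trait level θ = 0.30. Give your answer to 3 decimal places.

0.219

P = 1/(1+e^{2.1000}) = 0.1091
P(1−P) = 0.1091 × 0.8909 = 0.0972
I = a² × P(1−P) = 1.5² × 0.0972 = 0.21869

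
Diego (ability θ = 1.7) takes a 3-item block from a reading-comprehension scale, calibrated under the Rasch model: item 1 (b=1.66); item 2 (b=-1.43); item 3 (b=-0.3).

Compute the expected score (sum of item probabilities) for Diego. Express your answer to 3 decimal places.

P(θ) = 1 / (1 + exp(−(θ − b)))
P_1 = 1/(1+e^{-0.0400}) = 0.5100
P_2 = 1/(1+e^{-3.1300}) = 0.9581
P_3 = 1/(1+e^{-2.0000}) = 0.8808
E[score] = 0.5100 + 0.9581 + 0.8808 = 2.3489

2.349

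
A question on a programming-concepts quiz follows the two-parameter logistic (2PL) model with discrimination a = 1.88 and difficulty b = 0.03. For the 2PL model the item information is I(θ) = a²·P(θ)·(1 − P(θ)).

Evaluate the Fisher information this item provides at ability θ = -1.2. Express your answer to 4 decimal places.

P = 1/(1+e^{2.3124}) = 0.0901
P(1−P) = 0.0901 × 0.9099 = 0.0820
I = a² × P(1−P) = 1.88² × 0.0820 = 0.28976

0.2898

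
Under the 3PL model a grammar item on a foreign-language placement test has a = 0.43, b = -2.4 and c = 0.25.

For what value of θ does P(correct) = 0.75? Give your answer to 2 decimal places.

-0.79

P(θ) = c + (1 − c) · 1 / (1 + exp(−a(θ − b)))
Remove guessing floor: (0.75 − 0.25)/(1 − 0.25) = 0.6667
logit = ln(0.6667/0.3333) = 0.6931
θ = b + logit/(a) = -2.4 + 0.6931/0.4300 = -0.7880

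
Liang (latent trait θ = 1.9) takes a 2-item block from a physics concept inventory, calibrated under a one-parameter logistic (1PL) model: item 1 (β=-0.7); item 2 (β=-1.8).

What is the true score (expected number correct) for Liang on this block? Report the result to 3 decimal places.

P(θ) = 1 / (1 + exp(−(θ − β)))
P_1 = 1/(1+e^{-2.6000}) = 0.9309
P_2 = 1/(1+e^{-3.7000}) = 0.9759
E[score] = 0.9309 + 0.9759 = 1.9067

1.907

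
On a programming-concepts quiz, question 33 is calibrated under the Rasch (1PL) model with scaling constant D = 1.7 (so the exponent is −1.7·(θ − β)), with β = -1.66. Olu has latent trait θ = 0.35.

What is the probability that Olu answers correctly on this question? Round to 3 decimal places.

P(θ) = 1 / (1 + exp(−D·(θ − β)))
Exponent: 1.7 × (0.35 − (-1.66)) = 3.4170
1/(1 + e^{-3.4170}) = 0.9682
P = 0.9682

0.968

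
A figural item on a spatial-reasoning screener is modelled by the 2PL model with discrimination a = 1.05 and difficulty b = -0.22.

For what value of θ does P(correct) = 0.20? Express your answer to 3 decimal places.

-1.540

P(θ) = 1 / (1 + exp(−a(θ − b)))
logit = ln(0.2000/0.8000) = -1.3863
θ = b + logit/(a) = -0.22 + (-1.3863)/1.0500 = -1.5403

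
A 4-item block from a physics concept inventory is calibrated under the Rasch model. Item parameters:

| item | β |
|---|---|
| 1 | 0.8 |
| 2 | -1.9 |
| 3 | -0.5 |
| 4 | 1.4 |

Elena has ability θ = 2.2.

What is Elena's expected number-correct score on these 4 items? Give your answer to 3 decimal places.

3.413

P(θ) = 1 / (1 + exp(−(θ − β)))
P_1 = 1/(1+e^{-1.4000}) = 0.8022
P_2 = 1/(1+e^{-4.1000}) = 0.9837
P_3 = 1/(1+e^{-2.7000}) = 0.9370
P_4 = 1/(1+e^{-0.8000}) = 0.6900
E[score] = 0.8022 + 0.9837 + 0.9370 + 0.6900 = 3.4129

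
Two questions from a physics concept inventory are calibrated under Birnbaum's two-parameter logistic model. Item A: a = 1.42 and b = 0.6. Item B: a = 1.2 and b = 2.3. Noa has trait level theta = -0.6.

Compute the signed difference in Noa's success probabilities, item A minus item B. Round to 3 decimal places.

0.124

P(theta) = 1 / (1 + exp(−a(theta − b)))
P_A = 0.1539
P_B = 0.0299
P_A − P_B = 0.1241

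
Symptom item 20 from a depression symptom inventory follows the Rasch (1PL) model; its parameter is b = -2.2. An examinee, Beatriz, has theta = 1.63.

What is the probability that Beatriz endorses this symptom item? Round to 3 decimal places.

P(theta) = 1 / (1 + exp(−(theta − b)))
Exponent: (1.63 − (-2.2)) = 3.8300
1/(1 + e^{-3.8300}) = 0.9788
P = 0.9788

0.979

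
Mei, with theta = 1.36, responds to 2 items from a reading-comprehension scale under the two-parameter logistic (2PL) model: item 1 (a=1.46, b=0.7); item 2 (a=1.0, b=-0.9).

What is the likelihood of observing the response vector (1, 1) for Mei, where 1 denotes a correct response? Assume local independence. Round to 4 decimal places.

0.6554

P(theta) = 1 / (1 + exp(−a(theta − b)))
P_1 = 1/(1+e^{-0.9636}) = 0.7238
P_2 = 1/(1+e^{-2.2600}) = 0.9055
L = P_1 × P_2 = 0.7238 × 0.9055 = 0.65545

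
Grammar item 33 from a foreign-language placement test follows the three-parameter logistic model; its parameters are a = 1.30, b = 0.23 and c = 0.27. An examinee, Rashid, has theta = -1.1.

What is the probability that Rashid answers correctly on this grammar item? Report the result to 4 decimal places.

P(theta) = c + (1 − c) · 1 / (1 + exp(−a(theta − b)))
Exponent: 1.30 × (-1.1 − 0.23) = -1.7290
1/(1 + e^{1.7290}) = 0.1507
P = 0.27 + 0.73 × 0.1507 = 0.3800

0.3800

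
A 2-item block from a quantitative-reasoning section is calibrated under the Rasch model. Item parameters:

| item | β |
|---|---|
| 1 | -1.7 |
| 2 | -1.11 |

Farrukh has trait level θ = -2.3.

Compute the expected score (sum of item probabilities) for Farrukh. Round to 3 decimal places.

0.588

P(θ) = 1 / (1 + exp(−(θ − β)))
P_1 = 1/(1+e^{0.6000}) = 0.3543
P_2 = 1/(1+e^{1.1900}) = 0.2333
E[score] = 0.3543 + 0.2333 = 0.5876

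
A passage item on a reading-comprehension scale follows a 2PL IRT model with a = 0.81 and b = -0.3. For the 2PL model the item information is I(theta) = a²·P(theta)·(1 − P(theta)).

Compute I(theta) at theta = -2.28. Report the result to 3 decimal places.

0.091

P = 1/(1+e^{1.6038}) = 0.1675
P(1−P) = 0.1675 × 0.8325 = 0.1394
I = a² × P(1−P) = 0.81² × 0.1394 = 0.09147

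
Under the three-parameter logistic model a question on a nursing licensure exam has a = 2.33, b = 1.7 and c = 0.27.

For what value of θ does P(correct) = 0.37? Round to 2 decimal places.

0.91

P(θ) = c + (1 − c) · 1 / (1 + exp(−a(θ − b)))
Remove guessing floor: (0.37 − 0.27)/(1 − 0.27) = 0.1370
logit = ln(0.1370/0.8630) = -1.8405
θ = b + logit/(a) = 1.7 + (-1.8405)/2.3300 = 0.9101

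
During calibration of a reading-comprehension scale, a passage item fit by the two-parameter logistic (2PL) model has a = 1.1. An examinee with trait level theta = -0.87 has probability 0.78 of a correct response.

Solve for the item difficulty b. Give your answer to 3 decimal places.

P(theta) = 1 / (1 + exp(−a(theta − b)))
logit(0.78) = ln(0.78/0.22) = 1.2657
b = theta − logit/(a) = -0.87 − 1.2657/1.1000 = -2.0206

-2.021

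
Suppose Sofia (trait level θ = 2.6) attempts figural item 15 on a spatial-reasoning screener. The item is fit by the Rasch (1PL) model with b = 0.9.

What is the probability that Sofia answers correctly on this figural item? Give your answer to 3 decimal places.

P(θ) = 1 / (1 + exp(−(θ − b)))
Exponent: (2.6 − 0.9) = 1.7000
1/(1 + e^{-1.7000}) = 0.8455
P = 0.8455

0.846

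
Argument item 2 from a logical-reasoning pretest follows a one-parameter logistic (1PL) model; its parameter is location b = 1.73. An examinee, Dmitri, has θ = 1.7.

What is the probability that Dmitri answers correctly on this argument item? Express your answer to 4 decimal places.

P(θ) = 1 / (1 + exp(−(θ − b)))
Exponent: (1.7 − 1.73) = -0.0300
1/(1 + e^{0.0300}) = 0.4925
P = 0.4925

0.4925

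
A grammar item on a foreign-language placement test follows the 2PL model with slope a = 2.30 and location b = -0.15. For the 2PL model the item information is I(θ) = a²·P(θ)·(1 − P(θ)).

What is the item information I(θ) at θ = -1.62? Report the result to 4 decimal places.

0.1683

P = 1/(1+e^{3.3810}) = 0.0329
P(1−P) = 0.0329 × 0.9671 = 0.0318
I = a² × P(1−P) = 2.30² × 0.0318 = 0.16829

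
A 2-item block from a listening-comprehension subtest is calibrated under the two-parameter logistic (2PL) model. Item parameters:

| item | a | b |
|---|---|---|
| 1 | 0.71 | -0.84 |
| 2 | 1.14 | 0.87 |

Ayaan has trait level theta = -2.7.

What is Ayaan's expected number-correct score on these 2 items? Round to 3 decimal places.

P(theta) = 1 / (1 + exp(−a(theta − b)))
P_1 = 1/(1+e^{1.3206}) = 0.2107
P_2 = 1/(1+e^{4.0698}) = 0.0168
E[score] = 0.2107 + 0.0168 = 0.2275

0.228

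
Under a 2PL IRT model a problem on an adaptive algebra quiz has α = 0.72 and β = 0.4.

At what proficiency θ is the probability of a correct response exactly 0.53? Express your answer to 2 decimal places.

0.57

P(θ) = 1 / (1 + exp(−α(θ − β)))
logit = ln(0.5300/0.4700) = 0.1201
θ = β + logit/(α) = 0.4 + 0.1201/0.7200 = 0.5669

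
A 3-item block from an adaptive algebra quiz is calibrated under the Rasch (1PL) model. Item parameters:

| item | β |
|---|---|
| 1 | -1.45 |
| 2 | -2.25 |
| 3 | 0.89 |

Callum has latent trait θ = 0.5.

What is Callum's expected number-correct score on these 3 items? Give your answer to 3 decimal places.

2.219

P(θ) = 1 / (1 + exp(−(θ − β)))
P_1 = 1/(1+e^{-1.9500}) = 0.8754
P_2 = 1/(1+e^{-2.7500}) = 0.9399
P_3 = 1/(1+e^{0.3900}) = 0.4037
E[score] = 0.8754 + 0.9399 + 0.4037 = 2.2191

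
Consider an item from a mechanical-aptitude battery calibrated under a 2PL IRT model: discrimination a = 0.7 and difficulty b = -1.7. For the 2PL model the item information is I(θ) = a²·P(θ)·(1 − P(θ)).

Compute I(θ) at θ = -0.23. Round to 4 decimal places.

0.0950

P = 1/(1+e^{-1.0290}) = 0.7367
P(1−P) = 0.7367 × 0.2633 = 0.1940
I = a² × P(1−P) = 0.7² × 0.1940 = 0.09504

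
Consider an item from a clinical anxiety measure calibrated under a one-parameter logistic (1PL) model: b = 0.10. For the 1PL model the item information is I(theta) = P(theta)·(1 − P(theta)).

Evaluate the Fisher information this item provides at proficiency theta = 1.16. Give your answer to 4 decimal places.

0.1911

P = 1/(1+e^{-1.0600}) = 0.7427
P(1−P) = 0.7427 × 0.2573 = 0.1911
I = P(1−P) = 0.19110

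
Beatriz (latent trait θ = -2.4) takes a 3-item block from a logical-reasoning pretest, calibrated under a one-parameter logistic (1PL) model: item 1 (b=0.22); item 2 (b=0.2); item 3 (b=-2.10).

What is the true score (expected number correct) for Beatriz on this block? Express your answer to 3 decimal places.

0.563

P(θ) = 1 / (1 + exp(−(θ − b)))
P_1 = 1/(1+e^{2.6200}) = 0.0679
P_2 = 1/(1+e^{2.6000}) = 0.0691
P_3 = 1/(1+e^{0.3000}) = 0.4256
E[score] = 0.0679 + 0.0691 + 0.4256 = 0.5626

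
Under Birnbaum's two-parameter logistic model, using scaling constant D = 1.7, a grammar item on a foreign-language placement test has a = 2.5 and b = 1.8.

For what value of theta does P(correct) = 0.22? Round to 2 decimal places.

P(theta) = 1 / (1 + exp(−D·a(theta − b)))
logit = ln(0.2200/0.7800) = -1.2657
theta = b + logit/(1.7·a) = 1.8 + (-1.2657)/4.2500 = 1.5022

1.50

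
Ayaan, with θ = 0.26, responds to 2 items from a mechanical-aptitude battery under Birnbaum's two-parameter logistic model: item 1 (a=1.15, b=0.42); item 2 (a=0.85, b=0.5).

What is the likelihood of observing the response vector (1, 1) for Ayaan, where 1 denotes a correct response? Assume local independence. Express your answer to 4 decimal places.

P(θ) = 1 / (1 + exp(−a(θ − b)))
P_1 = 1/(1+e^{0.1840}) = 0.4541
P_2 = 1/(1+e^{0.2040}) = 0.4492
L = P_1 × P_2 = 0.4541 × 0.4492 = 0.20398

0.2040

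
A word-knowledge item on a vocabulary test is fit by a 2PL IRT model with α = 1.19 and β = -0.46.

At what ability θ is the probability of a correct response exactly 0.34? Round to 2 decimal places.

-1.02

P(θ) = 1 / (1 + exp(−α(θ − β)))
logit = ln(0.3400/0.6600) = -0.6633
θ = β + logit/(α) = -0.46 + (-0.6633)/1.1900 = -1.0174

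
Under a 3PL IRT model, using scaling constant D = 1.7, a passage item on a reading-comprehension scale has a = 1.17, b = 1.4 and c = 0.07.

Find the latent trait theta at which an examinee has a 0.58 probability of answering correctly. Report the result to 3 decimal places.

P(theta) = c + (1 − c) · 1 / (1 + exp(−D·a(theta − b)))
Remove guessing floor: (0.58 − 0.07)/(1 − 0.07) = 0.5484
logit = ln(0.5484/0.4516) = 0.1942
theta = b + logit/(1.7·a) = 1.4 + 0.1942/1.9890 = 1.4976

1.498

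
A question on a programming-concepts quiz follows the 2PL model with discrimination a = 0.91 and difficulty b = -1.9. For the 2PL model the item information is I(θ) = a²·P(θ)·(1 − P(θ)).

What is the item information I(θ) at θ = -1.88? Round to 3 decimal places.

0.207

P = 1/(1+e^{-0.0182}) = 0.5045
P(1−P) = 0.5045 × 0.4955 = 0.2500
I = a² × P(1−P) = 0.91² × 0.2500 = 0.20701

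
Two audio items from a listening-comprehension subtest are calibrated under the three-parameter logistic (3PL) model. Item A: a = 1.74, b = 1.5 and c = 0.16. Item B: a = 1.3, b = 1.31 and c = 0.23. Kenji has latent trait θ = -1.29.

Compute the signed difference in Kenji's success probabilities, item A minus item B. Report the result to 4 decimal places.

-0.0889

P(θ) = c + (1 − c) · 1 / (1 + exp(−a(θ − b)))
P_A = 0.1665
P_B = 0.2554
P_A − P_B = -0.0889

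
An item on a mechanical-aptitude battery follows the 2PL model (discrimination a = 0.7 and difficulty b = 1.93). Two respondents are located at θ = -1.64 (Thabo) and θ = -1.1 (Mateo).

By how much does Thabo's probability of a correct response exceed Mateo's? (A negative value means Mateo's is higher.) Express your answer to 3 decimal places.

P(θ) = 1 / (1 + exp(−a(θ − b)))
P(Thabo) = 0.0759  [exponent -2.4990]
P(Mateo) = 0.1071  [exponent -2.1210]
Difference = 0.0759 − 0.1071 = -0.0311

-0.031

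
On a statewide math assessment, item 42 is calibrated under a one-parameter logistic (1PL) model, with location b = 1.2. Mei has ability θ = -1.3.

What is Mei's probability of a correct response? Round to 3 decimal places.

0.076

P(θ) = 1 / (1 + exp(−(θ − b)))
Exponent: (-1.3 − 1.2) = -2.5000
1/(1 + e^{2.5000}) = 0.0759
P = 0.0759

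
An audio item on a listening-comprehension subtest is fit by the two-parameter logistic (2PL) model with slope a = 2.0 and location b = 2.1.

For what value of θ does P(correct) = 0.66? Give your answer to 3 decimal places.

2.432

P(θ) = 1 / (1 + exp(−a(θ − b)))
logit = ln(0.6600/0.3400) = 0.6633
θ = b + logit/(a) = 2.1 + 0.6633/2.0000 = 2.4316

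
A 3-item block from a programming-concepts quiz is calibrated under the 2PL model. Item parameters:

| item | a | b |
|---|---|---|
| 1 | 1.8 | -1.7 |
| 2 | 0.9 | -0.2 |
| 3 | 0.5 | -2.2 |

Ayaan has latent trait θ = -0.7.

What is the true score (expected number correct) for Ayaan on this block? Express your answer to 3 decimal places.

P(θ) = 1 / (1 + exp(−a(θ − b)))
P_1 = 1/(1+e^{-1.8000}) = 0.8581
P_2 = 1/(1+e^{0.4500}) = 0.3894
P_3 = 1/(1+e^{-0.7500}) = 0.6792
E[score] = 0.8581 + 0.3894 + 0.6792 = 1.9267

1.927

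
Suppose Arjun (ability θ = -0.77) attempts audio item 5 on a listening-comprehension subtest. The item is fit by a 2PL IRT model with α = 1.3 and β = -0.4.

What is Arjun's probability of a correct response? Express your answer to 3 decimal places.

0.382

P(θ) = 1 / (1 + exp(−α(θ − β)))
Exponent: 1.3 × (-0.77 − (-0.4)) = -0.4810
1/(1 + e^{0.4810}) = 0.3820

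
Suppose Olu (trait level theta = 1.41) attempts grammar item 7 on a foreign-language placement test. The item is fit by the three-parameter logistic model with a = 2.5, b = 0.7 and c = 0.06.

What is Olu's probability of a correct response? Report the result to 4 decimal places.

0.8638

P(theta) = c + (1 − c) · 1 / (1 + exp(−a(theta − b)))
Exponent: 2.5 × (1.41 − 0.7) = 1.7750
1/(1 + e^{-1.7750}) = 0.8551
P = 0.06 + 0.94 × 0.8551 = 0.8638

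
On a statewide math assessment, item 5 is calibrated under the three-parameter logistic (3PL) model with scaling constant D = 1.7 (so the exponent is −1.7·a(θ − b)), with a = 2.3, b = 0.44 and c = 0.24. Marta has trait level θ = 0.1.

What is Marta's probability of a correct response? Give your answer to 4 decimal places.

P(θ) = c + (1 − c) · 1 / (1 + exp(−D·a(θ − b)))
Exponent: 1.7 × 2.3 × (0.1 − 0.44) = -1.3294
1/(1 + e^{1.3294}) = 0.2093
P = 0.24 + 0.76 × 0.2093 = 0.3990

0.3990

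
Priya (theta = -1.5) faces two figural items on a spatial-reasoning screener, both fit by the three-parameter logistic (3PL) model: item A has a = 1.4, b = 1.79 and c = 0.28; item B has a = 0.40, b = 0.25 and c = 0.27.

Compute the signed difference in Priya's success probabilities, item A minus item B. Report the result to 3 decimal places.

-0.225

P(theta) = c + (1 − c) · 1 / (1 + exp(−a(theta − b)))
P_A = 0.2871
P_B = 0.5122
P_A − P_B = -0.2251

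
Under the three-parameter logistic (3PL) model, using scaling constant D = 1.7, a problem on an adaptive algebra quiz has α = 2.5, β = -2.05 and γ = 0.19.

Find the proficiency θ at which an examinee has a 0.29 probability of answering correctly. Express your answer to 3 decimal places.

P(θ) = γ + (1 − γ) · 1 / (1 + exp(−D·α(θ − β)))
Remove guessing floor: (0.29 − 0.19)/(1 − 0.19) = 0.1235
logit = ln(0.1235/0.8765) = -1.9601
θ = β + logit/(1.7·α) = -2.05 + (-1.9601)/4.2500 = -2.5112

-2.511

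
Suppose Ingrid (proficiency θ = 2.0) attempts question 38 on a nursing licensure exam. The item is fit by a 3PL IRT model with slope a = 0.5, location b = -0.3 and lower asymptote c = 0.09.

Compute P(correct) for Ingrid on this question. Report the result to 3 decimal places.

P(θ) = c + (1 − c) · 1 / (1 + exp(−a(θ − b)))
Exponent: 0.5 × (2.0 − (-0.3)) = 1.1500
1/(1 + e^{-1.1500}) = 0.7595
P = 0.09 + 0.91 × 0.7595 = 0.7812

0.781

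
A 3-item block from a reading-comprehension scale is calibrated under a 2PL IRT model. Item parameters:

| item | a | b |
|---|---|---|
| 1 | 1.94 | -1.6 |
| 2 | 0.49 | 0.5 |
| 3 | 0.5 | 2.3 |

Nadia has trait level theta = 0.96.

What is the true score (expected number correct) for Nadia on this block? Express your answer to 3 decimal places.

P(theta) = 1 / (1 + exp(−a(theta − b)))
P_1 = 1/(1+e^{-4.9664}) = 0.9931
P_2 = 1/(1+e^{-0.2254}) = 0.5561
P_3 = 1/(1+e^{0.6700}) = 0.3385
E[score] = 0.9931 + 0.5561 + 0.3385 = 1.8877

1.888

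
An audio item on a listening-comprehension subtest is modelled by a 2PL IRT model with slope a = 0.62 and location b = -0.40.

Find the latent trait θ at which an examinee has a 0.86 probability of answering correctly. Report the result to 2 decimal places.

P(θ) = 1 / (1 + exp(−a(θ − b)))
logit = ln(0.8600/0.1400) = 1.8153
θ = b + logit/(a) = -0.40 + 1.8153/0.6200 = 2.5279

2.53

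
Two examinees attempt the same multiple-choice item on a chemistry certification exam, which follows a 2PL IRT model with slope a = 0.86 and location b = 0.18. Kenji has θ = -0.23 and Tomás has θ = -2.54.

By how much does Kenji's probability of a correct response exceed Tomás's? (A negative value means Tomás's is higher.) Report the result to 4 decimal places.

P(θ) = 1 / (1 + exp(−a(θ − b)))
P(Kenji) = 0.4128  [exponent -0.3526]
P(Tomás) = 0.0879  [exponent -2.3392]
Difference = 0.4128 − 0.0879 = 0.3248

0.3248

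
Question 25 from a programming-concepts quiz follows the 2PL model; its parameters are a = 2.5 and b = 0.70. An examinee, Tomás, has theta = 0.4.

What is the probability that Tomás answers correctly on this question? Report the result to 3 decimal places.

0.321

P(theta) = 1 / (1 + exp(−a(theta − b)))
Exponent: 2.5 × (0.4 − 0.70) = -0.7500
1/(1 + e^{0.7500}) = 0.3208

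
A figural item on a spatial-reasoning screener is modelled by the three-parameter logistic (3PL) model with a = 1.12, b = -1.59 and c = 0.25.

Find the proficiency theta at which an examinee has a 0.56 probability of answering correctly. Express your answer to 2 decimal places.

-1.90

P(theta) = c + (1 − c) · 1 / (1 + exp(−a(theta − b)))
Remove guessing floor: (0.56 − 0.25)/(1 − 0.25) = 0.4133
logit = ln(0.4133/0.5867) = -0.3502
theta = b + logit/(a) = -1.59 + (-0.3502)/1.1200 = -1.9027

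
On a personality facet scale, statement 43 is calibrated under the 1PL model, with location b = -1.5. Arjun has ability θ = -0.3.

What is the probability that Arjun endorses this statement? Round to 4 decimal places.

P(θ) = 1 / (1 + exp(−(θ − b)))
Exponent: (-0.3 − (-1.5)) = 1.2000
1/(1 + e^{-1.2000}) = 0.7685
P = 0.7685

0.7685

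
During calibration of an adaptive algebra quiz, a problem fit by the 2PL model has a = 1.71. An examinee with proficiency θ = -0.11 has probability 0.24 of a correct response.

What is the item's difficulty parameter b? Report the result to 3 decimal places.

0.564

P(θ) = 1 / (1 + exp(−a(θ − b)))
logit(0.24) = ln(0.24/0.76) = -1.1527
b = θ − logit/(a) = -0.11 − (-1.1527)/1.7100 = 0.5641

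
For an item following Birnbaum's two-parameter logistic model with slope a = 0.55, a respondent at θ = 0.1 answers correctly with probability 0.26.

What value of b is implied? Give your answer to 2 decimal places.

2.00

P(θ) = 1 / (1 + exp(−a(θ − b)))
logit(0.26) = ln(0.26/0.74) = -1.0460
b = θ − logit/(a) = 0.1 − (-1.0460)/0.5500 = 2.0018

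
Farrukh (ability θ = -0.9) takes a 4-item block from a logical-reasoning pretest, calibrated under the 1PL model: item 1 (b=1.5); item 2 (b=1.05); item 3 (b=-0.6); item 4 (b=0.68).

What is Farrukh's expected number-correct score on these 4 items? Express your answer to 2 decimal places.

P(θ) = 1 / (1 + exp(−(θ − b)))
P_1 = 1/(1+e^{2.4000}) = 0.0832
P_2 = 1/(1+e^{1.9500}) = 0.1246
P_3 = 1/(1+e^{0.3000}) = 0.4256
P_4 = 1/(1+e^{1.5800}) = 0.1708
E[score] = 0.0832 + 0.1246 + 0.4256 + 0.1708 = 0.8041

0.80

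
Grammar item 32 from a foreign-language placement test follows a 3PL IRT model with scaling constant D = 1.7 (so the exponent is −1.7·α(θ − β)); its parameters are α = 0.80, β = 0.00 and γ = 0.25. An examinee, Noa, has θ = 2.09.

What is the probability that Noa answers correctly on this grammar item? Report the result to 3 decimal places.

P(θ) = γ + (1 − γ) · 1 / (1 + exp(−D·α(θ − β)))
Exponent: 1.7 × 0.80 × (2.09 − 0.00) = 2.8424
1/(1 + e^{-2.8424}) = 0.9449
P = 0.25 + 0.75 × 0.9449 = 0.9587

0.959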